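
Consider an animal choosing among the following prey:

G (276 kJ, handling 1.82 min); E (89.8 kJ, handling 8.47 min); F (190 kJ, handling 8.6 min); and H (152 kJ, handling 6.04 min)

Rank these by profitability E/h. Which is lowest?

E

In descending order of E/h:
G: 276/1.82 = 152 kJ/min
H: 152/6.04 = 25.2 kJ/min
F: 190/8.6 = 22.1 kJ/min
E: 89.8/8.47 = 10.6 kJ/min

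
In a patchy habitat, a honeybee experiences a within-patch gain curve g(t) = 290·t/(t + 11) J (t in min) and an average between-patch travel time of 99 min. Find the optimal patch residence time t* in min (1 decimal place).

33.0 min

Optimal t* satisfies g'(t*) = g(t*)/(T + t*).
g'(t) = 290·11/(t + 11)². Setting 290·11/(t+11)² = 290t/[(t+11)(99+t)] gives 11(99+t) = t(t+11), so t² = 11×99 = 1089.
t* = √1089 = 33 min.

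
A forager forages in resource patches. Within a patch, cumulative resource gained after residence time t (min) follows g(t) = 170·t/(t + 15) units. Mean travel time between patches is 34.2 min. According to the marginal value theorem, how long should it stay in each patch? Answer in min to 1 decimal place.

Maximise g(t)/(T+t): set derivative to zero → g'(t)(T+t) = g(t).
g'(t) = 170·15/(t + 15)². Setting 170·15/(t+15)² = 170t/[(t+15)(34.2+t)] gives 15(34.2+t) = t(t+15), so t² = 15×34.2 = 513.
t* = √513 = 22.65 min.

22.6 min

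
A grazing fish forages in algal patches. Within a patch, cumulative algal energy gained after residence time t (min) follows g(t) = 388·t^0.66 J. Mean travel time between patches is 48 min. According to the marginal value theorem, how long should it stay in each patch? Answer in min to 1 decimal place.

93.2 min

Optimal t* satisfies g'(t*) = g(t*)/(T + t*).
g'(t) = 0.66·388·t^-0.34. Setting 0.66·388·t^-0.34 = 388·t^0.66/(48+t) gives 0.66(48+t) = t, so 0.34·t = 0.66×48.
t* = 0.66×48/0.34 = 93.18 min.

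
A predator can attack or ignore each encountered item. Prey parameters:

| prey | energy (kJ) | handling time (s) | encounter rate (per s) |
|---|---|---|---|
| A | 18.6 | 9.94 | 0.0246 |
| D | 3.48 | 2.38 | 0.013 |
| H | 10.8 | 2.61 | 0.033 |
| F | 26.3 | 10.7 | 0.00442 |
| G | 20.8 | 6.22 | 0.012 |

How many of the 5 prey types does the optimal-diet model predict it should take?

E/h in descending order: H 4.14, G 3.34, F 2.46, A 1.87, D 1.46 kJ/s. The optimal diet is the largest prefix of this list for which every included type satisfies E_i/h_i > R on the types above it.
Rate on top 1: 0.3281. G: 3.34 > 0.3281 → include.
Rate on top 2: 0.5221. F: 2.46 > 0.5221 → include.
Rate on top 3: 0.5979. A: 1.87 > 0.5979 → include.
Rate on top 4: 0.8122. D: 1.46 > 0.8122 → include.
Optimal diet: H, G, F, A, D — 5 of 5 types.

5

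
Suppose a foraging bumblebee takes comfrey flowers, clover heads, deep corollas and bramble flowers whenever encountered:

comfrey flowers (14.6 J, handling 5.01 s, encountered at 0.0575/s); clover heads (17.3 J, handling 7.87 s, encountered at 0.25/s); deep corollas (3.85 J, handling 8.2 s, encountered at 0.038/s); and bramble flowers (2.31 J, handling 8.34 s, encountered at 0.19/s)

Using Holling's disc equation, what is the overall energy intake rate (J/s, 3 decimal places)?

1.116 J/s

Energy encountered per unit search time: 0.0575×14.6 + 0.25×17.3 + 0.038×3.85 + 0.19×2.31 = 5.75 J/s.
Handling time per unit search time: 0.0575×5.01 + 0.25×7.87 + 0.038×8.2 + 0.19×8.34 = 4.152.
Rate = 5.75/(1 + 4.152) = 1.116 J/s.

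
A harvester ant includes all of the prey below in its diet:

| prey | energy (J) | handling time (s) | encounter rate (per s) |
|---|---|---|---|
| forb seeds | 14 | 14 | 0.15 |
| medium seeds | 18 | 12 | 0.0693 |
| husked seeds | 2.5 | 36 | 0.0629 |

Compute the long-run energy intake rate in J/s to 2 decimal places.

0.57 J/s

R = (0.15×14 + 0.0693×18 + 0.0629×2.5) / (1 + 0.15×14 + 0.0693×12 + 0.0629×36) = 3.505/6.196 = 0.5656 J/s.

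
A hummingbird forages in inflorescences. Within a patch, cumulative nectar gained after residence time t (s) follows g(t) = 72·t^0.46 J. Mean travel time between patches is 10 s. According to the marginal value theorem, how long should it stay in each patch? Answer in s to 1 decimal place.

Maximise g(t)/(T+t): set derivative to zero → g'(t)(T+t) = g(t).
g'(t) = 0.46·72·t^-0.54. Setting 0.46·72·t^-0.54 = 72·t^0.46/(10+t) gives 0.46(10+t) = t, so 0.54·t = 0.46×10.
t* = 0.46×10/0.54 = 8.519 s.

8.5 s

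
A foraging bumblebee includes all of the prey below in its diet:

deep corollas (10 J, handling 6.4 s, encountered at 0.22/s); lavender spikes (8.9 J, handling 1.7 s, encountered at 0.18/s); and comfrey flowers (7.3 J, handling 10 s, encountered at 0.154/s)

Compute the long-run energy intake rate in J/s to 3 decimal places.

1.158 J/s

Energy encountered per unit search time: 0.22×10 + 0.18×8.9 + 0.154×7.3 = 4.926 J/s.
Handling time per unit search time: 0.22×6.4 + 0.18×1.7 + 0.154×10 = 3.254.
Rate = 4.926/(1 + 3.254) = 1.158 J/s.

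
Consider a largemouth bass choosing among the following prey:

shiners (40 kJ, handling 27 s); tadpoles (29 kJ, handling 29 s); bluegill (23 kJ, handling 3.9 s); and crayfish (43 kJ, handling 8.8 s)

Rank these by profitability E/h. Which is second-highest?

crayfish

Profitability E/h (kJ/s): shiners = 40/27 = 1.48, tadpoles = 29/29 = 1, bluegill = 23/3.9 = 5.9, crayfish = 43/8.8 = 4.89.
Ranked: bluegill > crayfish > shiners > tadpoles.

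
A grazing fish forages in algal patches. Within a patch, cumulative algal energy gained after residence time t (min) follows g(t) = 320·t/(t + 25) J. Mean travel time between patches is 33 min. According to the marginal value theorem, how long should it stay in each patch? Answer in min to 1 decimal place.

28.7 min

By the marginal value theorem, leave when the instantaneous gain rate g'(t) equals the habitat-wide average g(t)/(T + t).
g'(t) = 320·25/(t + 25)². Setting 320·25/(t+25)² = 320t/[(t+25)(33+t)] gives 25(33+t) = t(t+25), so t² = 25×33 = 825.
t* = √825 = 28.72 min.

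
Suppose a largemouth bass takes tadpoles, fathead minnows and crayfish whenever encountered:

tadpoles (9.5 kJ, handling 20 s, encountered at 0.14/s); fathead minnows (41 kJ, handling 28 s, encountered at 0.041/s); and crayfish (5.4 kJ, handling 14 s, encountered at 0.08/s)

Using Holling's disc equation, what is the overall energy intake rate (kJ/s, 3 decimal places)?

0.567 kJ/s

Energy encountered per unit search time: 0.14×9.5 + 0.041×41 + 0.08×5.4 = 3.443 kJ/s.
Handling time per unit search time: 0.14×20 + 0.041×28 + 0.08×14 = 5.068.
Rate = 3.443/(1 + 5.068) = 0.5674 kJ/s.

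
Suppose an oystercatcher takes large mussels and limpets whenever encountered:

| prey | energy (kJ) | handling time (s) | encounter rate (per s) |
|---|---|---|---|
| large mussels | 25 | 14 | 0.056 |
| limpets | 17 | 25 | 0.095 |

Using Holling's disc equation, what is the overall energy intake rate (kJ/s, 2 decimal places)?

R = (0.056×25 + 0.095×17) / (1 + 0.056×14 + 0.095×25) = 3.015/4.159 = 0.7249 kJ/s.

0.72 kJ/s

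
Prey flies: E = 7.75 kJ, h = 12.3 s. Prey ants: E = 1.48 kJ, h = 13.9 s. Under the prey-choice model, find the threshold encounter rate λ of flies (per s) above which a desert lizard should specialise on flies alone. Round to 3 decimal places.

0.017 per s

The zero-one rule: include ants iff E₂/h₂ > λE₁/(1+λh₁). Equality gives the switch point.
λE₁h₂ = E₂ + λE₂h₁ ⇒ λ = E₂/(E₁h₂ − E₂h₁) = 1.48/(107.7 − 18.2) = 0.01653 per s.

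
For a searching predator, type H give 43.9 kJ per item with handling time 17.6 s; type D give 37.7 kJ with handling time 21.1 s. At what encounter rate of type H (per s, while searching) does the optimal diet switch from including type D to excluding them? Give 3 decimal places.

Drop type D once their profitability E₂/h₂ falls below the rate achievable on type H alone: E₂/h₂ = λE₁/(1 + λh₁).
Solve for λ: λE₁h₂ = E₂(1 + λh₁) → λ(E₁h₂ − E₂h₁) = E₂ → λ = E₂/(E₁h₂ − E₂h₁).
λ = 37.7/(43.9×21.1 − 37.7×17.6) = 37.7/262.8 = 0.1435 per s.

0.143 per s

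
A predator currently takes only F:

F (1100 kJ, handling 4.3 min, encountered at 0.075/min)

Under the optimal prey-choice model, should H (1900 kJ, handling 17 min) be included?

Yes

Intake rate on the current diet: R = (0.075×1100) / (1 + 0.075×4.3) = 82.5/1.323 = 62.38 kJ/min.
Profitability of H: 1900/17 = 111.8 kJ/min.
111.8 > 62.38, so adding H raises the average — include it.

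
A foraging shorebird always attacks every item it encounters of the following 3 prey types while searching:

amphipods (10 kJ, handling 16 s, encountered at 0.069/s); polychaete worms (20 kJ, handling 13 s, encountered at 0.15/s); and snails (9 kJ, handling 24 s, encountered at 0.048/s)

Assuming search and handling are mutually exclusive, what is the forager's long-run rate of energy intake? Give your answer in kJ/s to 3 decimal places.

R = Σλ_iE_i / (1 + Σλ_ih_i)
Numerator: 0.069×10 + 0.15×20 + 0.048×9 = 4.122
Denominator: 1 + 0.069×16 + 0.15×13 + 0.048×24 = 5.206
R = 4.122/5.206 = 0.7918 kJ/s

0.792 kJ/s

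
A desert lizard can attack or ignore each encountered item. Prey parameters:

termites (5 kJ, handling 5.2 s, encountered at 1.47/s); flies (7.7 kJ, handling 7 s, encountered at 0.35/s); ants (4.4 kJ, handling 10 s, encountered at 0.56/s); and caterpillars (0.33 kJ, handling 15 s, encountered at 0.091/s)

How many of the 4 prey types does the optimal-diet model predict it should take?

2

Rank by E/h (kJ/s): flies 1.1, termites 0.962, ants 0.44, caterpillars 0.022. Include each in turn until the next type's E/h falls below the running intake rate.
Rate on top 1: 0.7812. termites: 0.962 > 0.7812 → include.
Rate on top 2: 0.9054. ants: 0.44 < 0.9054 → exclude; stop.
Optimal diet: flies, termites — 2 of 4 types.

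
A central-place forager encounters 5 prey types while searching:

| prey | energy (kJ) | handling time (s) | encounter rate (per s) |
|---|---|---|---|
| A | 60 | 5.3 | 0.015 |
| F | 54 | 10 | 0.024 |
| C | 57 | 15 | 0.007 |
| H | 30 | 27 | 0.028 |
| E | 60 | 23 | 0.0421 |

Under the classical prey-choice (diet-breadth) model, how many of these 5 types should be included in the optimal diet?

Profitabilities (E/h, kJ/s): A 11.3, F 5.4, C 3.8, E 2.61, H 1.11. Add prey in this order while the next type's profitability exceeds the intake rate on those already taken.
Rate on top 1: 0.8337. F: 5.4 > 0.8337 → include.
Rate on top 2: 1.664. C: 3.8 > 1.664 → include.
Rate on top 3: 1.822. E: 2.61 > 1.822 → include.
Rate on top 4: 2.14. H: 1.11 < 2.14 → exclude; stop.
Optimal diet: A, F, C, E — 4 of 5 types.

4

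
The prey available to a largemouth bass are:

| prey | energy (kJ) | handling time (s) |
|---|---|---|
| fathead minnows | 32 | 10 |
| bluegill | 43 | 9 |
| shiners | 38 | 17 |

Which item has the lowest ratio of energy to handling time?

shiners

Profitability E/h (kJ/s): fathead minnows = 32/10 = 3.2, bluegill = 43/9 = 4.78, shiners = 38/17 = 2.24.
Ranked: bluegill > fathead minnows > shiners.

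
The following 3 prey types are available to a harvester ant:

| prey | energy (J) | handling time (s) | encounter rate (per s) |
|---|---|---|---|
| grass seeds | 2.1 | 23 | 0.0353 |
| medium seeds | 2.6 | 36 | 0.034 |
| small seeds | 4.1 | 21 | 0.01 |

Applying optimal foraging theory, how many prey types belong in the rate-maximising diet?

3

E/h in descending order: small seeds 0.195, grass seeds 0.0913, medium seeds 0.0722 J/s. The optimal diet is the largest prefix of this list for which every included type satisfies E_i/h_i > R on the types above it.
Rate on top 1: 0.03388. grass seeds: 0.0913 > 0.03388 → include.
Rate on top 2: 0.05694. medium seeds: 0.0722 > 0.05694 → include.
Optimal diet: small seeds, grass seeds, medium seeds — 3 of 3 types.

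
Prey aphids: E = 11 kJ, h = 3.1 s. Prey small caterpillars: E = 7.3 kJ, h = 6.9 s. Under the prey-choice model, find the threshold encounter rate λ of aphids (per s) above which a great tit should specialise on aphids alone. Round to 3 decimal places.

0.137 per s

Drop small caterpillars once their profitability E₂/h₂ falls below the rate achievable on aphids alone: E₂/h₂ = λE₁/(1 + λh₁).
Solve for λ: λE₁h₂ = E₂(1 + λh₁) → λ(E₁h₂ − E₂h₁) = E₂ → λ = E₂/(E₁h₂ − E₂h₁).
λ = 7.3/(11×6.9 − 7.3×3.1) = 7.3/53.27 = 0.137 per s.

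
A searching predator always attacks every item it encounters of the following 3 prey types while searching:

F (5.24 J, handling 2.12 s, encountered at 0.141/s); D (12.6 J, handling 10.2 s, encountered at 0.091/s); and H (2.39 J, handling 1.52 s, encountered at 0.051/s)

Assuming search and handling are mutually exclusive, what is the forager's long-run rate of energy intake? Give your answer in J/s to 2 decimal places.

0.87 J/s

R = (0.141×5.24 + 0.091×12.6 + 0.051×2.39) / (1 + 0.141×2.12 + 0.091×10.2 + 0.051×1.52) = 2.007/2.305 = 0.871 J/s.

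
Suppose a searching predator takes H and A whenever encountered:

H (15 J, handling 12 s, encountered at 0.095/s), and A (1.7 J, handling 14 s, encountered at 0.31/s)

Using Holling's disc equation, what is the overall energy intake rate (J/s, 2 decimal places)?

Energy encountered per unit search time: 0.095×15 + 0.31×1.7 = 1.952 J/s.
Handling time per unit search time: 0.095×12 + 0.31×14 = 5.48.
Rate = 1.952/(1 + 5.48) = 0.3012 J/s.

0.30 J/s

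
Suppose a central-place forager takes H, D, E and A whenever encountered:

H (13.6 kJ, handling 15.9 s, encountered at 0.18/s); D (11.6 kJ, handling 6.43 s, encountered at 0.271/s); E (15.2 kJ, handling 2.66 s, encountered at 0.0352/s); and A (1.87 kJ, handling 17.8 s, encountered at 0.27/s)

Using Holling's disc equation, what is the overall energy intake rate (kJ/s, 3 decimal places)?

Energy encountered per unit search time: 0.18×13.6 + 0.271×11.6 + 0.0352×15.2 + 0.27×1.87 = 6.632 kJ/s.
Handling time per unit search time: 0.18×15.9 + 0.271×6.43 + 0.0352×2.66 + 0.27×17.8 = 9.504.
Rate = 6.632/(1 + 9.504) = 0.6313 kJ/s.

0.631 kJ/s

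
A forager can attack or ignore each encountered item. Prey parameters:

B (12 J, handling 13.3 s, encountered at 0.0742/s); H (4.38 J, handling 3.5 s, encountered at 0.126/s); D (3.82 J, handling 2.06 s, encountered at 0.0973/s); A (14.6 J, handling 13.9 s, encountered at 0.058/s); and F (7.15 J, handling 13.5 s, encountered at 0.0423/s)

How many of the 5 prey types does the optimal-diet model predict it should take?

E/h in descending order: D 1.85, H 1.25, A 1.05, B 0.902, F 0.53 J/s. The optimal diet is the largest prefix of this list for which every included type satisfies E_i/h_i > R on the types above it.
Rate on top 1: 0.3096. H: 1.25 > 0.3096 → include.
Rate on top 2: 0.5627. A: 1.05 > 0.5627 → include.
Rate on top 3: 0.7233. B: 0.902 > 0.7233 → include.
Rate on top 4: 0.7747. F: 0.53 < 0.7747 → exclude; stop.
Optimal diet: D, H, A, B — 4 of 5 types.

4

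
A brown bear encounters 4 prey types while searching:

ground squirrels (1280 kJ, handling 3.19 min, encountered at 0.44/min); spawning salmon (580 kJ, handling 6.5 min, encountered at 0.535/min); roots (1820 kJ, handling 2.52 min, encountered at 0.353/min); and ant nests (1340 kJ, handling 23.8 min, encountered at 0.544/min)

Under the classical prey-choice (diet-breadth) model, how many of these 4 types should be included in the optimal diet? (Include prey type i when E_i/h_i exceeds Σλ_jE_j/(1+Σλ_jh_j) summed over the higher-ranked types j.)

2

Profitabilities (E/h, kJ/min): roots 722, ground squirrels 401, spawning salmon 89.2, ant nests 56.3. Add prey in this order while the next type's profitability exceeds the intake rate on those already taken.
Rate on top 1: 340. ground squirrels: 401 > 340 → include.
Rate on top 2: 366.1. spawning salmon: 89.2 < 366.1 → exclude; stop.
Optimal diet: roots, ground squirrels — 2 of 4 types.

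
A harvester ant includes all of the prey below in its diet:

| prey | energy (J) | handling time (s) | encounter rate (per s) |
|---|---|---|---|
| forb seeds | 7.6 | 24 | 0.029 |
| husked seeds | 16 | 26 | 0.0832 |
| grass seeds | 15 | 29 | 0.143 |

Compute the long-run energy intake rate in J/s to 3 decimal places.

Energy encountered per unit search time: 0.029×7.6 + 0.0832×16 + 0.143×15 = 3.697 J/s.
Handling time per unit search time: 0.029×24 + 0.0832×26 + 0.143×29 = 7.006.
Rate = 3.697/(1 + 7.006) = 0.4617 J/s.

0.462 J/s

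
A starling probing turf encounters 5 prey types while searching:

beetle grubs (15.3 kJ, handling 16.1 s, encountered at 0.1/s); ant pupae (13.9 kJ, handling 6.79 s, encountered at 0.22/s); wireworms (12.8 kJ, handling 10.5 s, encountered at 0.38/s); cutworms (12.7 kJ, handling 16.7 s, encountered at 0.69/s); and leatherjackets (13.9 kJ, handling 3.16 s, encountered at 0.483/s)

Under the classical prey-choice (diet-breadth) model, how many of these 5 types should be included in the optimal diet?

1

E/h in descending order: leatherjackets 4.4, ant pupae 2.05, wireworms 1.22, beetle grubs 0.95, cutworms 0.76 kJ/s. The optimal diet is the largest prefix of this list for which every included type satisfies E_i/h_i > R on the types above it.
Rate on top 1: 2.658. ant pupae: 2.05 < 2.658 → exclude; stop.
Optimal diet: leatherjackets — 1 of 5 types.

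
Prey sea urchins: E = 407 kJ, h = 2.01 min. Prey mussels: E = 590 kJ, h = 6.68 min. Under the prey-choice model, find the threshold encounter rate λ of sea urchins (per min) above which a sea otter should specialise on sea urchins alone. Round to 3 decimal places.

Drop mussels once their profitability E₂/h₂ falls below the rate achievable on sea urchins alone: E₂/h₂ = λE₁/(1 + λh₁).
Solve for λ: λE₁h₂ = E₂(1 + λh₁) → λ(E₁h₂ − E₂h₁) = E₂ → λ = E₂/(E₁h₂ − E₂h₁).
λ = 590/(407×6.68 − 590×2.01) = 590/1533 = 0.3849 per min.

0.385 per min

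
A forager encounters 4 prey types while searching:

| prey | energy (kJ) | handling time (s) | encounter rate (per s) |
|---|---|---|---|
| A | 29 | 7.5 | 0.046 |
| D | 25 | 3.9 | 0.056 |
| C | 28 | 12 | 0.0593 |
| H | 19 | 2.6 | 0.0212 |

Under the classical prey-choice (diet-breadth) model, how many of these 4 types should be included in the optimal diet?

4

E/h in descending order: H 7.31, D 6.41, A 3.87, C 2.33 kJ/s. The optimal diet is the largest prefix of this list for which every included type satisfies E_i/h_i > R on the types above it.
Rate on top 1: 0.3818. D: 6.41 > 0.3818 → include.
Rate on top 2: 1.416. A: 3.87 > 1.416 → include.
Rate on top 3: 1.938. C: 2.33 > 1.938 → include.
Optimal diet: H, D, A, C — 4 of 4 types.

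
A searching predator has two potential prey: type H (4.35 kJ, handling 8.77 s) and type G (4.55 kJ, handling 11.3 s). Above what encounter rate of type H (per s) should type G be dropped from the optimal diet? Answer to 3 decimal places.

0.492 per s

Drop type G once their profitability E₂/h₂ falls below the rate achievable on type H alone: E₂/h₂ = λE₁/(1 + λh₁).
Solve for λ: λE₁h₂ = E₂(1 + λh₁) → λ(E₁h₂ − E₂h₁) = E₂ → λ = E₂/(E₁h₂ − E₂h₁).
λ = 4.55/(4.35×11.3 − 4.55×8.77) = 4.55/9.252 = 0.4918 per s.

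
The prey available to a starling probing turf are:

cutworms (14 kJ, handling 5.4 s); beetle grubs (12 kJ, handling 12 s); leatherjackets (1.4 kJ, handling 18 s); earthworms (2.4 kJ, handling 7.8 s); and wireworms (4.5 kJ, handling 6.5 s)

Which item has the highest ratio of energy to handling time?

cutworms

In descending order of E/h:
cutworms: 14/5.4 = 2.59 kJ/s
beetle grubs: 12/12 = 1 kJ/s
wireworms: 4.5/6.5 = 0.692 kJ/s
earthworms: 2.4/7.8 = 0.308 kJ/s
leatherjackets: 1.4/18 = 0.0778 kJ/s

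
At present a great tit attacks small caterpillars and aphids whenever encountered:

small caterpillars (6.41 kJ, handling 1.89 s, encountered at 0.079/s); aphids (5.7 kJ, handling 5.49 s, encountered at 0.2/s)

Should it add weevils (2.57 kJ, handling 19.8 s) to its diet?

No

On small caterpillars and aphids alone, R = ΣλE/(1+Σλh) = 1.646/2.247 = 0.7326 kJ/s.
weevils: E/h = 2.57/19.8 = 0.1298 kJ/s.
0.1298 < 0.7326, so adding weevils would lower the average — exclude it.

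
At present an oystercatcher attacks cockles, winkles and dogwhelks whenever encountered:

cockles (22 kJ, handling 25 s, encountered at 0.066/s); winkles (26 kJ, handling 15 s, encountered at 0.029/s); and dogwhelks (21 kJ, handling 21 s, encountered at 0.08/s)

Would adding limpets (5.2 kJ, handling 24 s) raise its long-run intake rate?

Intake rate on the current diet: R = (0.066×22 + 0.029×26 + 0.08×21) / (1 + 0.066×25 + 0.029×15 + 0.08×21) = 3.886/4.765 = 0.8155 kJ/s.
Profitability of limpets: 5.2/24 = 0.2167 kJ/s.
0.2167 < 0.8155, so adding limpets would lower the average — exclude it.

No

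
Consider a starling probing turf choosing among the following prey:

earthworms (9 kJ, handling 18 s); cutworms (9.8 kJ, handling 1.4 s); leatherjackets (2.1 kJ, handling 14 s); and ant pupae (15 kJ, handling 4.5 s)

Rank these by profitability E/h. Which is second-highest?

ant pupae

In descending order of E/h:
cutworms: 9.8/1.4 = 7 kJ/s
ant pupae: 15/4.5 = 3.33 kJ/s
earthworms: 9/18 = 0.5 kJ/s
leatherjackets: 2.1/14 = 0.15 kJ/s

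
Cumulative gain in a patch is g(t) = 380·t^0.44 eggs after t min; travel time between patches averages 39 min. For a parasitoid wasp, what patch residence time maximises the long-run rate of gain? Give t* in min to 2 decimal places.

30.64 min

Optimal t* satisfies g'(t*) = g(t*)/(T + t*).
g'(t) = 0.44·380·t^-0.56. Setting 0.44·380·t^-0.56 = 380·t^0.44/(39+t) gives 0.44(39+t) = t, so 0.56·t = 0.44×39.
t* = 0.44×39/0.56 = 30.64 min.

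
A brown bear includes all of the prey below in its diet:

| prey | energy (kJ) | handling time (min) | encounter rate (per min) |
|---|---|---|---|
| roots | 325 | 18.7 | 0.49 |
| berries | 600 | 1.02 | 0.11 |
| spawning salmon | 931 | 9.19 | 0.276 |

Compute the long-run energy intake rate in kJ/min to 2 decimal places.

37.64 kJ/min

R = (0.49×325 + 0.11×600 + 0.276×931) / (1 + 0.49×18.7 + 0.11×1.02 + 0.276×9.19) = 482.2/12.81 = 37.64 kJ/min.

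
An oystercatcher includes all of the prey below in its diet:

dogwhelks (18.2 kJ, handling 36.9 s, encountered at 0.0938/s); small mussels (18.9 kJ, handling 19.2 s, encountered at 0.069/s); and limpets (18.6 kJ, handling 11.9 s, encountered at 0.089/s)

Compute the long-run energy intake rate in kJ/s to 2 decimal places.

R = Σλ_iE_i / (1 + Σλ_ih_i)
Numerator: 0.0938×18.2 + 0.069×18.9 + 0.089×18.6 = 4.667
Denominator: 1 + 0.0938×36.9 + 0.069×19.2 + 0.089×11.9 = 6.845
R = 4.667/6.845 = 0.6817 kJ/s

0.68 kJ/s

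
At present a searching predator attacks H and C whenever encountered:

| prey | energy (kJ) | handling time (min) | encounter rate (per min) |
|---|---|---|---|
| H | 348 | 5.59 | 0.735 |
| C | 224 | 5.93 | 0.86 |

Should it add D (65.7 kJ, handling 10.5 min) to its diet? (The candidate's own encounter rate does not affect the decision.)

On H and C alone, R = ΣλE/(1+Σλh) = 448.4/10.21 = 43.93 kJ/min.
D: E/h = 65.7/10.5 = 6.257 kJ/min.
Since 6.257 < R, time spent handling D is better spent searching.

No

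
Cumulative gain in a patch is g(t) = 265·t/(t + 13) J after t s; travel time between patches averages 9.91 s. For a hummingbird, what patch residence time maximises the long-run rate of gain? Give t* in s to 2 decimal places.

Maximise g(t)/(T+t): set derivative to zero → g'(t)(T+t) = g(t).
g'(t) = 265·13/(t + 13)². Setting 265·13/(t+13)² = 265t/[(t+13)(9.91+t)] gives 13(9.91+t) = t(t+13), so t² = 13×9.91 = 128.8.
t* = √128.8 = 11.35 s.

11.35 s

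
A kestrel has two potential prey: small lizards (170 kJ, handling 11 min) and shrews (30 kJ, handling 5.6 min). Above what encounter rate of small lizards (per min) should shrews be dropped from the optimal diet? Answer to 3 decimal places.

Drop shrews once their profitability E₂/h₂ falls below the rate achievable on small lizards alone: E₂/h₂ = λE₁/(1 + λh₁).
Solve for λ: λE₁h₂ = E₂(1 + λh₁) → λ(E₁h₂ − E₂h₁) = E₂ → λ = E₂/(E₁h₂ − E₂h₁).
λ = 30/(170×5.6 − 30×11) = 30/622 = 0.04823 per min.

0.048 per min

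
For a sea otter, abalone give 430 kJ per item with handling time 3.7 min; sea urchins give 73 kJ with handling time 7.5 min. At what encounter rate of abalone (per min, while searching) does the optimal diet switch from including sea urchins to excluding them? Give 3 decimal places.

At the threshold, the rate on abalone alone equals the profitability of sea urchins: λ·430/(1 + λ·3.7) = 73/7.5 = 9.733.
Rearranging, λ(430 − 9.733×3.7) = 9.733, so λ = 9.733/394 = 0.0247 per min.

0.025 per min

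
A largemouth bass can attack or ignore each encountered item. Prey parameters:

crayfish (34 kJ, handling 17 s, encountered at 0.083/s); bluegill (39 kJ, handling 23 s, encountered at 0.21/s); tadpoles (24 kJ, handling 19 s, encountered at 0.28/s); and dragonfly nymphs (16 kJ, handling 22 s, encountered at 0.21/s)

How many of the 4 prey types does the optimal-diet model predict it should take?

2

E/h in descending order: crayfish 2, bluegill 1.7, tadpoles 1.26, dragonfly nymphs 0.727 kJ/s. The optimal diet is the largest prefix of this list for which every included type satisfies E_i/h_i > R on the types above it.
Rate on top 1: 1.17. bluegill: 1.7 > 1.17 → include.
Rate on top 2: 1.521. tadpoles: 1.26 < 1.521 → exclude; stop.
Optimal diet: crayfish, bluegill — 2 of 4 types.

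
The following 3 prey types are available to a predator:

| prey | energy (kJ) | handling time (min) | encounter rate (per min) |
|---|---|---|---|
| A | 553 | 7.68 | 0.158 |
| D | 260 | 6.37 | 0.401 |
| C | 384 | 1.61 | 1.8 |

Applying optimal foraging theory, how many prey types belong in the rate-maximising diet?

Rank by E/h (kJ/min): C 239, A 72, D 40.8. Include each in turn until the next type's E/h falls below the running intake rate.
Rate on top 1: 177.3. A: 72 < 177.3 → exclude; stop.
Optimal diet: C — 1 of 3 types.

1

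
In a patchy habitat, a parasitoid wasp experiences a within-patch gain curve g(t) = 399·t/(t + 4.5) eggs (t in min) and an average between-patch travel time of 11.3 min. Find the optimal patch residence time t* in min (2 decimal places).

7.13 min

Maximise g(t)/(T+t): set derivative to zero → g'(t)(T+t) = g(t).
g'(t) = 399·4.5/(t + 4.5)². Setting 399·4.5/(t+4.5)² = 399t/[(t+4.5)(11.3+t)] gives 4.5(11.3+t) = t(t+4.5), so t² = 4.5×11.3 = 50.85.
t* = √50.85 = 7.131 min.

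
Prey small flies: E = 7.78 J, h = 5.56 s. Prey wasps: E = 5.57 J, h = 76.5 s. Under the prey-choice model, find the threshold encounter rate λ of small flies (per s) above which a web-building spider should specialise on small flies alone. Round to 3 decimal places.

Drop wasps once their profitability E₂/h₂ falls below the rate achievable on small flies alone: E₂/h₂ = λE₁/(1 + λh₁).
Solve for λ: λE₁h₂ = E₂(1 + λh₁) → λ(E₁h₂ − E₂h₁) = E₂ → λ = E₂/(E₁h₂ − E₂h₁).
λ = 5.57/(7.78×76.5 − 5.57×5.56) = 5.57/564.2 = 0.009872 per s.

0.010 per s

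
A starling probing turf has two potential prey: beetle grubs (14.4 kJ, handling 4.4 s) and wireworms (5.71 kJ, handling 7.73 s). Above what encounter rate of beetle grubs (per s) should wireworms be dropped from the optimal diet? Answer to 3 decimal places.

At the threshold, the rate on beetle grubs alone equals the profitability of wireworms: λ·14.4/(1 + λ·4.4) = 5.71/7.73 = 0.7387.
Rearranging, λ(14.4 − 0.7387×4.4) = 0.7387, so λ = 0.7387/11.15 = 0.06625 per s.

0.066 per s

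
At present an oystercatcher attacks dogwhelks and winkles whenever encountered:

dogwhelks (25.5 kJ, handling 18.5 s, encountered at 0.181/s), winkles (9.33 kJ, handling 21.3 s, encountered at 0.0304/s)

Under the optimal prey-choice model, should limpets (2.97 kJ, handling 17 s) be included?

No

Intake rate on the current diet: R = (0.181×25.5 + 0.0304×9.33) / (1 + 0.181×18.5 + 0.0304×21.3) = 4.899/4.996 = 0.9806 kJ/s.
Profitability of limpets: 2.97/17 = 0.1747 kJ/s.
Since 0.1747 < R, time spent handling limpets is better spent searching.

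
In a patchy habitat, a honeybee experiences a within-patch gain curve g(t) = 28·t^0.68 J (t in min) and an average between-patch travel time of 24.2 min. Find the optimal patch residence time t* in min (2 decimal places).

51.43 min

Optimal t* satisfies g'(t*) = g(t*)/(T + t*).
g'(t) = 0.68·28·t^-0.32. Setting 0.68·28·t^-0.32 = 28·t^0.68/(24.2+t) gives 0.68(24.2+t) = t, so 0.32·t = 0.68×24.2.
t* = 0.68×24.2/0.32 = 51.43 min.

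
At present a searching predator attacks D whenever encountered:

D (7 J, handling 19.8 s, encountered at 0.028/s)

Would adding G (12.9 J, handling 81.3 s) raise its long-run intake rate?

On D alone, R = ΣλE/(1+Σλh) = 0.196/1.554 = 0.1261 J/s.
Profitability of G: 12.9/81.3 = 0.1587 J/s.
Since 0.1587 > R, including G increases the long-run rate.

Yes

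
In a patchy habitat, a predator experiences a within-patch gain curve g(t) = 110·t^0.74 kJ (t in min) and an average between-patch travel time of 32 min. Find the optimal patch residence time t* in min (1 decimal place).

91.1 min

Maximise g(t)/(T+t): set derivative to zero → g'(t)(T+t) = g(t).
g'(t) = 0.74·110·t^-0.26. Setting 0.74·110·t^-0.26 = 110·t^0.74/(32+t) gives 0.74(32+t) = t, so 0.26·t = 0.74×32.
t* = 0.74×32/0.26 = 91.08 min.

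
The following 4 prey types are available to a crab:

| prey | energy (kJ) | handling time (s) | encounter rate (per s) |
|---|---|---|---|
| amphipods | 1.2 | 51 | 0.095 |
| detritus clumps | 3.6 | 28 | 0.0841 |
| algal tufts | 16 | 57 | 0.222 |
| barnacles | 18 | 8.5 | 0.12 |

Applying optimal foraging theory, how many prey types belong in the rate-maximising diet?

1

E/h in descending order: barnacles 2.12, algal tufts 0.281, detritus clumps 0.129, amphipods 0.0235 kJ/s. The optimal diet is the largest prefix of this list for which every included type satisfies E_i/h_i > R on the types above it.
Rate on top 1: 1.069. algal tufts: 0.281 < 1.069 → exclude; stop.
Optimal diet: barnacles — 1 of 4 types.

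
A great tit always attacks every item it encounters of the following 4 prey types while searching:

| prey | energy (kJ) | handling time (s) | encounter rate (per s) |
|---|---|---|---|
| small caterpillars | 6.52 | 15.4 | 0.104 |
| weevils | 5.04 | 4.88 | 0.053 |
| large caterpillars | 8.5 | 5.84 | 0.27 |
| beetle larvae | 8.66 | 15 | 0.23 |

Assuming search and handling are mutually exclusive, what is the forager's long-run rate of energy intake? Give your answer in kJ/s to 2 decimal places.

0.66 kJ/s

Energy encountered per unit search time: 0.104×6.52 + 0.053×5.04 + 0.27×8.5 + 0.23×8.66 = 5.232 kJ/s.
Handling time per unit search time: 0.104×15.4 + 0.053×4.88 + 0.27×5.84 + 0.23×15 = 6.887.
Rate = 5.232/(1 + 6.887) = 0.6634 kJ/s.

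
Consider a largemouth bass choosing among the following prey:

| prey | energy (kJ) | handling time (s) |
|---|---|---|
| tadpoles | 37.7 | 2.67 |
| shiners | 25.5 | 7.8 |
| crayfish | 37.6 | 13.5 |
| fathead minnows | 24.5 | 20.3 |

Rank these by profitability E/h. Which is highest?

tadpoles

In descending order of E/h:
tadpoles: 37.7/2.67 = 14.1 kJ/s
shiners: 25.5/7.8 = 3.27 kJ/s
crayfish: 37.6/13.5 = 2.79 kJ/s
fathead minnows: 24.5/20.3 = 1.21 kJ/s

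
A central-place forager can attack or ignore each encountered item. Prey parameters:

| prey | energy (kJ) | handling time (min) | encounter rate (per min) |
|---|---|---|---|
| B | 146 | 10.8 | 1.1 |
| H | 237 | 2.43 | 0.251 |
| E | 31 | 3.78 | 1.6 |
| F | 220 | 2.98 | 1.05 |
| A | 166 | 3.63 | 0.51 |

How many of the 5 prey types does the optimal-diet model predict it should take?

Rank by E/h (kJ/min): H 97.5, F 73.8, A 45.7, B 13.5, E 8.2. Include each in turn until the next type's E/h falls below the running intake rate.
Rate on top 1: 36.95. F: 73.8 > 36.95 → include.
Rate on top 2: 61.3. A: 45.7 < 61.3 → exclude; stop.
Optimal diet: H, F — 2 of 5 types.

2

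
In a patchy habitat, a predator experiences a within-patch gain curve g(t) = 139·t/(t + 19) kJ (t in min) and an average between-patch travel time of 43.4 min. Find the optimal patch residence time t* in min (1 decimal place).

By the marginal value theorem, leave when the instantaneous gain rate g'(t) equals the habitat-wide average g(t)/(T + t).
g'(t) = 139·19/(t + 19)². Setting 139·19/(t+19)² = 139t/[(t+19)(43.4+t)] gives 19(43.4+t) = t(t+19), so t² = 19×43.4 = 824.6.
t* = √824.6 = 28.72 min.

28.7 min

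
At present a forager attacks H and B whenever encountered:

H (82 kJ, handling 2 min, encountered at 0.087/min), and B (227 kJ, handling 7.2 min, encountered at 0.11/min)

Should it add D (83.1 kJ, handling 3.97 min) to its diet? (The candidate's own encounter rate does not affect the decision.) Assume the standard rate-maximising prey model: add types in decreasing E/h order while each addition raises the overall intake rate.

Yes

On H and B alone, R = ΣλE/(1+Σλh) = 32.1/1.966 = 16.33 kJ/min.
D: E/h = 83.1/3.97 = 20.93 kJ/min.
Since 20.93 > R, including D increases the long-run rate.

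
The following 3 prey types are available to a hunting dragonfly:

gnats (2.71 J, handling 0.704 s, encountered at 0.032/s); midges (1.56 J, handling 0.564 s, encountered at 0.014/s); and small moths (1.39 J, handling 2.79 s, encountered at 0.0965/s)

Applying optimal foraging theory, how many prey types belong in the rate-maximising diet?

3

Profitabilities (E/h, J/s): gnats 3.85, midges 2.77, small moths 0.498. Add prey in this order while the next type's profitability exceeds the intake rate on those already taken.
Rate on top 1: 0.08481. midges: 2.77 > 0.08481 → include.
Rate on top 2: 0.1054. small moths: 0.498 > 0.1054 → include.
Optimal diet: gnats, midges, small moths — 3 of 3 types.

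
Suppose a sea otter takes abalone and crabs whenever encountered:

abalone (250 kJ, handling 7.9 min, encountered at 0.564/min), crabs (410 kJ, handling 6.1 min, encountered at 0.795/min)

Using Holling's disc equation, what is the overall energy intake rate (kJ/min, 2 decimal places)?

R = Σλ_iE_i / (1 + Σλ_ih_i)
Numerator: 0.564×250 + 0.795×410 = 466.9
Denominator: 1 + 0.564×7.9 + 0.795×6.1 = 10.31
R = 466.9/10.31 = 45.31 kJ/min

45.31 kJ/min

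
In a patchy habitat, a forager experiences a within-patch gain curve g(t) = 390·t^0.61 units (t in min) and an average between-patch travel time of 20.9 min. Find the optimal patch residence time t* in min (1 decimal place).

32.7 min

By the marginal value theorem, leave when the instantaneous gain rate g'(t) equals the habitat-wide average g(t)/(T + t).
g'(t) = 0.61·390·t^-0.39. Setting 0.61·390·t^-0.39 = 390·t^0.61/(20.9+t) gives 0.61(20.9+t) = t, so 0.39·t = 0.61×20.9.
t* = 0.61×20.9/0.39 = 32.69 min.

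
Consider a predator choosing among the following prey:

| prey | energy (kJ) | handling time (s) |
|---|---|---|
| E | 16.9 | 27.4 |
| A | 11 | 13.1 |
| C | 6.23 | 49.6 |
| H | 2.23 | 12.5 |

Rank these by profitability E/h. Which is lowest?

In descending order of E/h:
A: 11/13.1 = 0.84 kJ/s
E: 16.9/27.4 = 0.617 kJ/s
H: 2.23/12.5 = 0.178 kJ/s
C: 6.23/49.6 = 0.126 kJ/s

C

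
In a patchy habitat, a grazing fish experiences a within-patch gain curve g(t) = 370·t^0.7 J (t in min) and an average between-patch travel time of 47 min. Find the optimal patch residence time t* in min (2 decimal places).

109.67 min

By the marginal value theorem, leave when the instantaneous gain rate g'(t) equals the habitat-wide average g(t)/(T + t).
g'(t) = 0.7·370·t^-0.3. Setting 0.7·370·t^-0.3 = 370·t^0.7/(47+t) gives 0.7(47+t) = t, so 0.30·t = 0.7×47.
t* = 0.7×47/0.30 = 109.7 min.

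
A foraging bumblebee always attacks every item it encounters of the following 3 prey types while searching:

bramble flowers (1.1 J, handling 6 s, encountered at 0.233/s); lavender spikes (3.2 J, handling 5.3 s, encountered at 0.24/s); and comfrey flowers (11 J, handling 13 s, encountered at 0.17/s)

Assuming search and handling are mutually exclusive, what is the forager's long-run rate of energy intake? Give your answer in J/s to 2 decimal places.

0.49 J/s

Energy encountered per unit search time: 0.233×1.1 + 0.24×3.2 + 0.17×11 = 2.894 J/s.
Handling time per unit search time: 0.233×6 + 0.24×5.3 + 0.17×13 = 4.88.
Rate = 2.894/(1 + 4.88) = 0.4922 J/s.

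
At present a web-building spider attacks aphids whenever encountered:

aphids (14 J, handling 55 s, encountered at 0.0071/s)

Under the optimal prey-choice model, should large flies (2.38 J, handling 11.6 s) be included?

Current rate: (0.0071×14)/(1 + 0.0071×55) = 0.07149 J/s.
Profitability of large flies: 2.38/11.6 = 0.2052 J/s.
Since 0.2052 > R, including large flies increases the long-run rate.

Yes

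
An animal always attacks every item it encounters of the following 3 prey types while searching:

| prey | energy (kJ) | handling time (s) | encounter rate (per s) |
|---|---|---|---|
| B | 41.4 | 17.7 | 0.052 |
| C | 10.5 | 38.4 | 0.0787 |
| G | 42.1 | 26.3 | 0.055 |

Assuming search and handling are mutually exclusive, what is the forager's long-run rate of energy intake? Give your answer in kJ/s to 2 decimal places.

0.83 kJ/s

R = Σλ_iE_i / (1 + Σλ_ih_i)
Numerator: 0.052×41.4 + 0.0787×10.5 + 0.055×42.1 = 5.295
Denominator: 1 + 0.052×17.7 + 0.0787×38.4 + 0.055×26.3 = 6.389
R = 5.295/6.389 = 0.8287 kJ/s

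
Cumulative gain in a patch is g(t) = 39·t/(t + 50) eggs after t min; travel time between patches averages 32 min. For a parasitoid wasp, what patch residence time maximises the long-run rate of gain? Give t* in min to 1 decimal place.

Optimal t* satisfies g'(t*) = g(t*)/(T + t*).
g'(t) = 39·50/(t + 50)². Setting 39·50/(t+50)² = 39t/[(t+50)(32+t)] gives 50(32+t) = t(t+50), so t² = 50×32 = 1600.
t* = √1600 = 40 min.

40.0 min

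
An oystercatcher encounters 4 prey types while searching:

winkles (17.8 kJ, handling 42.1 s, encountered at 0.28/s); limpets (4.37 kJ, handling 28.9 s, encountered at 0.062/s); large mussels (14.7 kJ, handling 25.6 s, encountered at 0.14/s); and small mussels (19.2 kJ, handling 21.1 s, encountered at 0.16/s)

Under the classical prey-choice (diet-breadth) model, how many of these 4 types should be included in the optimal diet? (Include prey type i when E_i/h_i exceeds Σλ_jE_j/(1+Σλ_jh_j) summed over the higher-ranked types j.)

E/h in descending order: small mussels 0.91, large mussels 0.574, winkles 0.423, limpets 0.151 kJ/s. The optimal diet is the largest prefix of this list for which every included type satisfies E_i/h_i > R on the types above it.
Rate on top 1: 0.702. large mussels: 0.574 < 0.702 → exclude; stop.
Optimal diet: small mussels — 1 of 4 types.

1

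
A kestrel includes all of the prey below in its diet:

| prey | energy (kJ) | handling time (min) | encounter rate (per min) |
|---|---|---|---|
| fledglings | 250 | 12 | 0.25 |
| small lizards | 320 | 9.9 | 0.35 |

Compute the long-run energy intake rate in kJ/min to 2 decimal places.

23.38 kJ/min

R = (0.25×250 + 0.35×320) / (1 + 0.25×12 + 0.35×9.9) = 174.5/7.465 = 23.38 kJ/min.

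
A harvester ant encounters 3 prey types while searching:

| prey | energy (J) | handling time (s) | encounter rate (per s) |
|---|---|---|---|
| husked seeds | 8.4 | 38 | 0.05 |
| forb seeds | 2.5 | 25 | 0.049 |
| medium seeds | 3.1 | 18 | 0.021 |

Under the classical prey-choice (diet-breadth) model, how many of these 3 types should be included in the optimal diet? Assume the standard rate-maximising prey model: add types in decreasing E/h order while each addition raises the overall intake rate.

2

E/h in descending order: husked seeds 0.221, medium seeds 0.172, forb seeds 0.1 J/s. The optimal diet is the largest prefix of this list for which every included type satisfies E_i/h_i > R on the types above it.
Rate on top 1: 0.1448. medium seeds: 0.172 > 0.1448 → include.
Rate on top 2: 0.148. forb seeds: 0.1 < 0.148 → exclude; stop.
Optimal diet: husked seeds, medium seeds — 2 of 3 types.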